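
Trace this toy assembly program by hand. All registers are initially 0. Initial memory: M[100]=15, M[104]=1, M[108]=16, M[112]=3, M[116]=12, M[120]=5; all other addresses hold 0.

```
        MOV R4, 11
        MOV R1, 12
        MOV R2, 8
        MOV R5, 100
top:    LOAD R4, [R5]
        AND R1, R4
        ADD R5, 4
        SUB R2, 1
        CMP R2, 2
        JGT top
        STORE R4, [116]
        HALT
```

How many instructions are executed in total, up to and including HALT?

R4=11
R1=12
R2=8
R5=100
R4=M[100]=15
R1=12&15=12
R5=100+4=104
R2=8-1=7
CMP R2, 2  (cmp 7,2)
JGT top: taken
R4=M[104]=1
R1=12&1=0
R5=104+4=108
R2=7-1=6
CMP R2, 2  (cmp 6,2)
JGT top: taken
R4=M[108]=16
R1=0&16=0
R5=108+4=112
R2=6-1=5
CMP R2, 2  (cmp 5,2)
JGT top: taken
R4=M[112]=3
R1=0&3=0
R5=112+4=116
R2=5-1=4
CMP R2, 2  (cmp 4,2)
JGT top: taken
R4=M[116]=12
R1=0&12=0
R5=116+4=120
R2=4-1=3
CMP R2, 2  (cmp 3,2)
JGT top: taken
R4=M[120]=5
R1=0&5=0
R5=120+4=124
R2=3-1=2
CMP R2, 2  (cmp 2,2)
JGT top: not taken
STORE R4, [116] → M[116]=5
halt.
Total executed instructions: 42.

42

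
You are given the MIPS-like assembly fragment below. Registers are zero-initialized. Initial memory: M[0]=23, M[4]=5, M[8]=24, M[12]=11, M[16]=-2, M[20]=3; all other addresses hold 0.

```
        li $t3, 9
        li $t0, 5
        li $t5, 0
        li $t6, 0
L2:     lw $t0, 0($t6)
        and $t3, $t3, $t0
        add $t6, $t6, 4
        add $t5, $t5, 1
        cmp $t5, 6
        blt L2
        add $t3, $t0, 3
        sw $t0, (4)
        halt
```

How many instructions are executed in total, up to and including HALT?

43

li $t3, 9 → $t3=9
li $t0, 5 → $t0=5
li $t5, 0 → $t5=0
li $t6, 0 → $t6=0
lw $t0, 0($t6) → $t0=M[0]=23
and $t3, $t3, $t0 → $t3=9&23=1
add $t6, $t6, 4 → $t6=0+4=4
add $t5, $t5, 1 → $t5=0+1=1
cmp $t5, 6  (cmp 1,6)
blt L2: taken
lw $t0, 0($t6) → $t0=M[4]=5
and $t3, $t3, $t0 → $t3=1&5=1
add $t6, $t6, 4 → $t6=4+4=8
add $t5, $t5, 1 → $t5=1+1=2
cmp $t5, 6  (cmp 2,6)
blt L2: taken
lw $t0, 0($t6) → $t0=M[8]=24
and $t3, $t3, $t0 → $t3=1&24=0
add $t6, $t6, 4 → $t6=8+4=12
add $t5, $t5, 1 → $t5=2+1=3
cmp $t5, 6  (cmp 3,6)
blt L2: taken
lw $t0, 0($t6) → $t0=M[12]=11
and $t3, $t3, $t0 → $t3=0&11=0
add $t6, $t6, 4 → $t6=12+4=16
add $t5, $t5, 1 → $t5=3+1=4
cmp $t5, 6  (cmp 4,6)
blt L2: taken
lw $t0, 0($t6) → $t0=M[16]=-2
and $t3, $t3, $t0 → $t3=0&(-2)=0
add $t6, $t6, 4 → $t6=16+4=20
add $t5, $t5, 1 → $t5=4+1=5
cmp $t5, 6  (cmp 5,6)
blt L2: taken
lw $t0, 0($t6) → $t0=M[20]=3
and $t3, $t3, $t0 → $t3=0&3=0
add $t6, $t6, 4 → $t6=20+4=24
add $t5, $t5, 1 → $t5=5+1=6
cmp $t5, 6  (cmp 6,6)
blt L2: not taken
add $t3, $t0, 3 → $t3=3+3=6
sw $t0, (4) → M[4]=3
halt.
Total executed instructions: 43.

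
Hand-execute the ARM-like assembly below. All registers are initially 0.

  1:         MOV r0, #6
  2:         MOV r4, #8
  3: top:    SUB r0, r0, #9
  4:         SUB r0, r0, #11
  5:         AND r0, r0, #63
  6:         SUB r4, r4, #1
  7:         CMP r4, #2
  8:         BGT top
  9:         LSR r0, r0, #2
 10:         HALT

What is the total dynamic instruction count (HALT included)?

40

r0=6
r4=8
r0=6-9=-3
r0=(-3)-11=-14
r0=(-14)&63=50
r4=8-1=7
CMP r4, #2  (cmp 7,2)
BGT top: taken
r0=50-9=41
r0=41-11=30
r0=30&63=30
r4=7-1=6
CMP r4, #2  (cmp 6,2)
BGT top: taken
r0=30-9=21
r0=21-11=10
r0=10&63=10
r4=6-1=5
CMP r4, #2  (cmp 5,2)
BGT top: taken
r0=10-9=1
r0=1-11=-10
r0=(-10)&63=54
r4=5-1=4
CMP r4, #2  (cmp 4,2)
BGT top: taken
r0=54-9=45
r0=45-11=34
r0=34&63=34
r4=4-1=3
CMP r4, #2  (cmp 3,2)
BGT top: taken
r0=34-9=25
r0=25-11=14
r0=14&63=14
r4=3-1=2
CMP r4, #2  (cmp 2,2)
BGT top: not taken
r0=14>>2=3
halt.
Total executed instructions: 40.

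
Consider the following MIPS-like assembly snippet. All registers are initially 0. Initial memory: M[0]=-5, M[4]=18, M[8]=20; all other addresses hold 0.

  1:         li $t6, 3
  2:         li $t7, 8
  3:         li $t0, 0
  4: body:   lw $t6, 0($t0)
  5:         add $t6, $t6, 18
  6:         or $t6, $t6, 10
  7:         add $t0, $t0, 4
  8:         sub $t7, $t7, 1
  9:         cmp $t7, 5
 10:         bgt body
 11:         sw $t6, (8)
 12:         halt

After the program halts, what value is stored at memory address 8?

46

li $t6, 3 → $t6=3
li $t7, 8 → $t7=8
li $t0, 0 → $t0=0
lw $t6, 0($t0) → $t6=M[0]=-5
add $t6, $t6, 18 → $t6=(-5)+18=13
or $t6, $t6, 10 → $t6=13|10=15
add $t0, $t0, 4 → $t0=0+4=4
sub $t7, $t7, 1 → $t7=8-1=7
cmp $t7, 5  (cmp 7,5)
bgt body: taken
lw $t6, 0($t0) → $t6=M[4]=18
add $t6, $t6, 18 → $t6=18+18=36
or $t6, $t6, 10 → $t6=36|10=46
add $t0, $t0, 4 → $t0=4+4=8
sub $t7, $t7, 1 → $t7=7-1=6
cmp $t7, 5  (cmp 6,5)
bgt body: taken
lw $t6, 0($t0) → $t6=M[8]=20
add $t6, $t6, 18 → $t6=20+18=38
or $t6, $t6, 10 → $t6=38|10=46
add $t0, $t0, 4 → $t0=8+4=12
sub $t7, $t7, 1 → $t7=6-1=5
cmp $t7, 5  (cmp 5,5)
bgt body: not taken
sw $t6, (8) → M[8]=46
halt.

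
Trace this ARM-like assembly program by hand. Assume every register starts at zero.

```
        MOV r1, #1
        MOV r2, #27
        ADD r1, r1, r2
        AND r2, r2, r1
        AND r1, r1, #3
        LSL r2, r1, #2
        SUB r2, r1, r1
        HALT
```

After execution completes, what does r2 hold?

0

after MOV r1, #1: r1=1
after MOV r2, #27: r2=27
after ADD r1, r1, r2: r1=1+27=28
after AND r2, r2, r1: r2=27&28=24
after AND r1, r1, #3: r1=28&3=0
after LSL r2, r1, #2: r2=0<<2=0
after SUB r2, r1, r1: r2=0-0=0
halt.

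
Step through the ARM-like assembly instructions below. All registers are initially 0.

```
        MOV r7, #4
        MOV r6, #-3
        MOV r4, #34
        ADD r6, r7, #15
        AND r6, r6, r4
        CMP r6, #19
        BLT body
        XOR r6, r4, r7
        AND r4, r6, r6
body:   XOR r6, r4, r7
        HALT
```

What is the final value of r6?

after MOV r7, #4: r7=4
after MOV r6, #-3: r6=-3
after MOV r4, #34: r4=34
after ADD r6, r7, #15: r6=4+15=19
after AND r6, r6, r4: r6=19&34=2
CMP r6, #19  (cmp 2,19)
BLT body: taken
after XOR r6, r4, r7: r6=34^4=38
halt.

38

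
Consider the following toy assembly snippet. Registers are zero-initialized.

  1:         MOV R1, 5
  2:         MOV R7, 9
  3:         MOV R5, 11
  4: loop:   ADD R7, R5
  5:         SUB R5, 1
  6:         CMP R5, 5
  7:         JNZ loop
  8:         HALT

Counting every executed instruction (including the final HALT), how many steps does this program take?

R1=5
R7=9
R5=11
R7=9+11=20
R5=11-1=10
CMP R5, 5  (cmp 10,5)
JNZ loop: taken
R7=20+10=30
R5=10-1=9
CMP R5, 5  (cmp 9,5)
JNZ loop: taken
R7=30+9=39
R5=9-1=8
CMP R5, 5  (cmp 8,5)
JNZ loop: taken
R7=39+8=47
R5=8-1=7
CMP R5, 5  (cmp 7,5)
JNZ loop: taken
R7=47+7=54
R5=7-1=6
CMP R5, 5  (cmp 6,5)
JNZ loop: taken
R7=54+6=60
R5=6-1=5
CMP R5, 5  (cmp 5,5)
JNZ loop: not taken
halt.
Total executed instructions: 28.

28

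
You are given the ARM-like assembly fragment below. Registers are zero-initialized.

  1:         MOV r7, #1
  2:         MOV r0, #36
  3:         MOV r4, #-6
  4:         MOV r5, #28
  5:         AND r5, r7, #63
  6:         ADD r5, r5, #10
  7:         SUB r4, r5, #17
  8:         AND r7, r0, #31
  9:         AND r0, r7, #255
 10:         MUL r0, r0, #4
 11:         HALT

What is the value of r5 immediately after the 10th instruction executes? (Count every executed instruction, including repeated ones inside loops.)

11

after MOV r7, #1: r7=1
after MOV r0, #36: r0=36
after MOV r4, #-6: r4=-6
after MOV r5, #28: r5=28
after AND r5, r7, #63: r5=1&63=1
after ADD r5, r5, #10: r5=1+10=11
after SUB r4, r5, #17: r4=11-17=-6
after AND r7, r0, #31: r7=36&31=4
after AND r0, r7, #255: r0=4&255=4
after MUL r0, r0, #4: r0=4*4=16
After step 10: r5 = 11.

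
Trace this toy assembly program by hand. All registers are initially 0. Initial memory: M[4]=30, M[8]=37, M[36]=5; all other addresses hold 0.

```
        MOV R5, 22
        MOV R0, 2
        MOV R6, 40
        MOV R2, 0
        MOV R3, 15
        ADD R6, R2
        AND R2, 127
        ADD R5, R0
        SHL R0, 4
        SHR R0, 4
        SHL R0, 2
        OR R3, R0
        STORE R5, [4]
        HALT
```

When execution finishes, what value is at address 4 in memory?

after MOV R5, 22: R5=22
after MOV R0, 2: R0=2
after MOV R6, 40: R6=40
after MOV R2, 0: R2=0
after MOV R3, 15: R3=15
after ADD R6, R2: R6=40+0=40
after AND R2, 127: R2=0&127=0
after ADD R5, R0: R5=22+2=24
after SHL R0, 4: R0=2<<4=32
after SHR R0, 4: R0=32>>4=2
after SHL R0, 2: R0=2<<2=8
after OR R3, R0: R3=15|8=15
STORE R5, [4] → M[4]=24
halt.

24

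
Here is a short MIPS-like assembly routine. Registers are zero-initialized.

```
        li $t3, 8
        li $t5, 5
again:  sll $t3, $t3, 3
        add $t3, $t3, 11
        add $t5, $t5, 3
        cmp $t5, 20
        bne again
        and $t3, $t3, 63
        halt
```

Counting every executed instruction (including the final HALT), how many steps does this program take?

after li $t3, 8: $t3=8
after li $t5, 5: $t5=5
after sll $t3, $t3, 3: $t3=8<<3=64
after add $t3, $t3, 11: $t3=64+11=75
after add $t5, $t5, 3: $t5=5+3=8
cmp $t5, 20  (cmp 8,20)
bne again: taken
after sll $t3, $t3, 3: $t3=75<<3=600
after add $t3, $t3, 11: $t3=600+11=611
after add $t5, $t5, 3: $t5=8+3=11
cmp $t5, 20  (cmp 11,20)
bne again: taken
after sll $t3, $t3, 3: $t3=611<<3=4888
after add $t3, $t3, 11: $t3=4888+11=4899
after add $t5, $t5, 3: $t5=11+3=14
cmp $t5, 20  (cmp 14,20)
bne again: taken
after sll $t3, $t3, 3: $t3=4899<<3=39192
after add $t3, $t3, 11: $t3=39192+11=39203
after add $t5, $t5, 3: $t5=14+3=17
cmp $t5, 20  (cmp 17,20)
bne again: taken
after sll $t3, $t3, 3: $t3=39203<<3=313624
after add $t3, $t3, 11: $t3=313624+11=313635
after add $t5, $t5, 3: $t5=17+3=20
cmp $t5, 20  (cmp 20,20)
bne again: not taken
after and $t3, $t3, 63: $t3=313635&63=35
halt.
Total executed instructions: 29.

29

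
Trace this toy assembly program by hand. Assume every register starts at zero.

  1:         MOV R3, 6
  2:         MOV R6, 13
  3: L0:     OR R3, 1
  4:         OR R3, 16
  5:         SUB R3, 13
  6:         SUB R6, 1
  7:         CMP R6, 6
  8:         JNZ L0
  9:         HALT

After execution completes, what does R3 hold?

R3=6
R6=13
R3=6|1=7
R3=7|16=23
R3=23-13=10
R6=13-1=12
CMP R6, 6  (cmp 12,6)
JNZ L0: taken
R3=10|1=11
R3=11|16=27
R3=27-13=14
R6=12-1=11
CMP R6, 6  (cmp 11,6)
JNZ L0: taken
R3=14|1=15
R3=15|16=31
R3=31-13=18
R6=11-1=10
CMP R6, 6  (cmp 10,6)
JNZ L0: taken
R3=18|1=19
R3=19|16=19
R3=19-13=6
R6=10-1=9
CMP R6, 6  (cmp 9,6)
JNZ L0: taken
R3=6|1=7
R3=7|16=23
R3=23-13=10
R6=9-1=8
CMP R6, 6  (cmp 8,6)
JNZ L0: taken
R3=10|1=11
R3=11|16=27
R3=27-13=14
R6=8-1=7
CMP R6, 6  (cmp 7,6)
JNZ L0: taken
R3=14|1=15
R3=15|16=31
R3=31-13=18
R6=7-1=6
CMP R6, 6  (cmp 6,6)
JNZ L0: not taken
halt.

18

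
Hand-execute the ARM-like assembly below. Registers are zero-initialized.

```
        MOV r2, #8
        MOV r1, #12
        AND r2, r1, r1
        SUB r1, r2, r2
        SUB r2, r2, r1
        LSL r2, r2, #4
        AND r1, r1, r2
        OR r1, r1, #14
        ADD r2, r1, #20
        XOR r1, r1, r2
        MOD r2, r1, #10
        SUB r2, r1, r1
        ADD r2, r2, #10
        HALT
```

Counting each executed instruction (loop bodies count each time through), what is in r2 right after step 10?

34

MOV r2, #8 → r2=8
MOV r1, #12 → r1=12
AND r2, r1, r1 → r2=12&12=12
SUB r1, r2, r2 → r1=12-12=0
SUB r2, r2, r1 → r2=12-0=12
LSL r2, r2, #4 → r2=12<<4=192
AND r1, r1, r2 → r1=0&192=0
OR r1, r1, #14 → r1=0|14=14
ADD r2, r1, #20 → r2=14+20=34
XOR r1, r1, r2 → r1=14^34=44
After step 10: r2 = 34.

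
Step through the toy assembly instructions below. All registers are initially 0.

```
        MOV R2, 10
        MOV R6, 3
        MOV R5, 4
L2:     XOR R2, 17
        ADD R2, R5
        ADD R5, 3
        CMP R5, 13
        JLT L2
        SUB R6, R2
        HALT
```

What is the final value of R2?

14

after MOV R2, 10: R2=10
after MOV R6, 3: R6=3
after MOV R5, 4: R5=4
after XOR R2, 17: R2=10^17=27
after ADD R2, R5: R2=27+4=31
after ADD R5, 3: R5=4+3=7
CMP R5, 13  (cmp 7,13)
JLT L2: taken
after XOR R2, 17: R2=31^17=14
after ADD R2, R5: R2=14+7=21
after ADD R5, 3: R5=7+3=10
CMP R5, 13  (cmp 10,13)
JLT L2: taken
after XOR R2, 17: R2=21^17=4
after ADD R2, R5: R2=4+10=14
after ADD R5, 3: R5=10+3=13
CMP R5, 13  (cmp 13,13)
JLT L2: not taken
after SUB R6, R2: R6=3-14=-11
halt.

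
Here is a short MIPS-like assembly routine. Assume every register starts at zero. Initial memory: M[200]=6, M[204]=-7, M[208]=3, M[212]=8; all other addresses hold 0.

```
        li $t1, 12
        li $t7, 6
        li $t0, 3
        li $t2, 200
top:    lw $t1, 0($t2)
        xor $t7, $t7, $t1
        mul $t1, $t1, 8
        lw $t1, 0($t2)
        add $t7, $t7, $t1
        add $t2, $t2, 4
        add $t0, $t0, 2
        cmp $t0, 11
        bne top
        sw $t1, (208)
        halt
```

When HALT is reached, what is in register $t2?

216

after li $t1, 12: $t1=12
after li $t7, 6: $t7=6
after li $t0, 3: $t0=3
after li $t2, 200: $t2=200
after lw $t1, 0($t2): $t1=M[200]=6
after xor $t7, $t7, $t1: $t7=6^6=0
after mul $t1, $t1, 8: $t1=6*8=48
after lw $t1, 0($t2): $t1=M[200]=6
after add $t7, $t7, $t1: $t7=0+6=6
after add $t2, $t2, 4: $t2=200+4=204
after add $t0, $t0, 2: $t0=3+2=5
cmp $t0, 11  (cmp 5,11)
bne top: taken
after lw $t1, 0($t2): $t1=M[204]=-7
after xor $t7, $t7, $t1: $t7=6^(-7)=-1
after mul $t1, $t1, 8: $t1=(-7)*8=-56
after lw $t1, 0($t2): $t1=M[204]=-7
after add $t7, $t7, $t1: $t7=(-1)+(-7)=-8
after add $t2, $t2, 4: $t2=204+4=208
after add $t0, $t0, 2: $t0=5+2=7
cmp $t0, 11  (cmp 7,11)
bne top: taken
after lw $t1, 0($t2): $t1=M[208]=3
after xor $t7, $t7, $t1: $t7=(-8)^3=-5
after mul $t1, $t1, 8: $t1=3*8=24
after lw $t1, 0($t2): $t1=M[208]=3
after add $t7, $t7, $t1: $t7=(-5)+3=-2
after add $t2, $t2, 4: $t2=208+4=212
after add $t0, $t0, 2: $t0=7+2=9
cmp $t0, 11  (cmp 9,11)
bne top: taken
after lw $t1, 0($t2): $t1=M[212]=8
after xor $t7, $t7, $t1: $t7=(-2)^8=-10
after mul $t1, $t1, 8: $t1=8*8=64
after lw $t1, 0($t2): $t1=M[212]=8
after add $t7, $t7, $t1: $t7=(-10)+8=-2
after add $t2, $t2, 4: $t2=212+4=216
after add $t0, $t0, 2: $t0=9+2=11
cmp $t0, 11  (cmp 11,11)
bne top: not taken
sw $t1, (208) → M[208]=8
halt.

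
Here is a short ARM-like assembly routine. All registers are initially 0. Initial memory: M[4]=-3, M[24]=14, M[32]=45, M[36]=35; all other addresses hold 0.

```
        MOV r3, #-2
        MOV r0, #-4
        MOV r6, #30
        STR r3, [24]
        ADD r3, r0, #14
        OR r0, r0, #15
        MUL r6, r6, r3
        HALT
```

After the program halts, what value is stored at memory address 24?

-2

MOV r3, #-2 → r3=-2
MOV r0, #-4 → r0=-4
MOV r6, #30 → r6=30
STR r3, [24] → M[24]=-2
ADD r3, r0, #14 → r3=(-4)+14=10
OR r0, r0, #15 → r0=(-4)|15=-1
MUL r6, r6, r3 → r6=30*10=300
halt.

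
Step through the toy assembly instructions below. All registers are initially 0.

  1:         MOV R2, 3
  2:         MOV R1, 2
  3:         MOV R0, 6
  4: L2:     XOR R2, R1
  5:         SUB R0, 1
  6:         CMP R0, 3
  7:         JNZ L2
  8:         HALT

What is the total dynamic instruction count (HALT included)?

16

MOV R2, 3 → R2=3
MOV R1, 2 → R1=2
MOV R0, 6 → R0=6
XOR R2, R1 → R2=3^2=1
SUB R0, 1 → R0=6-1=5
CMP R0, 3  (cmp 5,3)
JNZ L2: taken
XOR R2, R1 → R2=1^2=3
SUB R0, 1 → R0=5-1=4
CMP R0, 3  (cmp 4,3)
JNZ L2: taken
XOR R2, R1 → R2=3^2=1
SUB R0, 1 → R0=4-1=3
CMP R0, 3  (cmp 3,3)
JNZ L2: not taken
halt.
Total executed instructions: 16.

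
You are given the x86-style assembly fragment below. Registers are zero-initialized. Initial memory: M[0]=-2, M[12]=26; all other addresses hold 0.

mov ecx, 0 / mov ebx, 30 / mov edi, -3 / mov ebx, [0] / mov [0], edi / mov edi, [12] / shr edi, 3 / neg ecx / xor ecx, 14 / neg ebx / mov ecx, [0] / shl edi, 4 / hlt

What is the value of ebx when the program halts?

2

ecx=0
ebx=30
edi=-3
ebx=M[0]=-2
mov [0], edi → M[0]=-3
edi=M[12]=26
edi=26>>3=3
ecx=-(0)=0
ecx=0^14=14
ebx=-(-2)=2
ecx=M[0]=-3
edi=3<<4=48
halt.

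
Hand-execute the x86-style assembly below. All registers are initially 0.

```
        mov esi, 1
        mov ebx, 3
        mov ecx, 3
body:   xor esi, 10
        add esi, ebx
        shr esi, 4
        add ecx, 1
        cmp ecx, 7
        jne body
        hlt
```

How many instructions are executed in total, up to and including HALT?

28

mov esi, 1 → esi=1
mov ebx, 3 → ebx=3
mov ecx, 3 → ecx=3
xor esi, 10 → esi=1^10=11
add esi, ebx → esi=11+3=14
shr esi, 4 → esi=14>>4=0
add ecx, 1 → ecx=3+1=4
cmp ecx, 7  (cmp 4,7)
jne body: taken
xor esi, 10 → esi=0^10=10
add esi, ebx → esi=10+3=13
shr esi, 4 → esi=13>>4=0
add ecx, 1 → ecx=4+1=5
cmp ecx, 7  (cmp 5,7)
jne body: taken
xor esi, 10 → esi=0^10=10
add esi, ebx → esi=10+3=13
shr esi, 4 → esi=13>>4=0
add ecx, 1 → ecx=5+1=6
cmp ecx, 7  (cmp 6,7)
jne body: taken
xor esi, 10 → esi=0^10=10
add esi, ebx → esi=10+3=13
shr esi, 4 → esi=13>>4=0
add ecx, 1 → ecx=6+1=7
cmp ecx, 7  (cmp 7,7)
jne body: not taken
halt.
Total executed instructions: 28.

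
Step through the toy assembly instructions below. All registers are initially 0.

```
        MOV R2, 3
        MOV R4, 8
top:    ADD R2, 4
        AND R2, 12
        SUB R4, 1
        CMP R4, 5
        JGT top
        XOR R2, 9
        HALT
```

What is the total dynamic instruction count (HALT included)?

after MOV R2, 3: R2=3
after MOV R4, 8: R4=8
after ADD R2, 4: R2=3+4=7
after AND R2, 12: R2=7&12=4
after SUB R4, 1: R4=8-1=7
CMP R4, 5  (cmp 7,5)
JGT top: taken
after ADD R2, 4: R2=4+4=8
after AND R2, 12: R2=8&12=8
after SUB R4, 1: R4=7-1=6
CMP R4, 5  (cmp 6,5)
JGT top: taken
after ADD R2, 4: R2=8+4=12
after AND R2, 12: R2=12&12=12
after SUB R4, 1: R4=6-1=5
CMP R4, 5  (cmp 5,5)
JGT top: not taken
after XOR R2, 9: R2=12^9=5
halt.
Total executed instructions: 19.

19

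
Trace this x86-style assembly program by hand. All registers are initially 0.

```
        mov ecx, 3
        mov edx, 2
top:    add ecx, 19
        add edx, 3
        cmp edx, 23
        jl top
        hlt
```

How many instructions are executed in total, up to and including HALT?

31

ecx=3
edx=2
ecx=3+19=22
edx=2+3=5
cmp edx, 23  (cmp 5,23)
jl top: taken
ecx=22+19=41
edx=5+3=8
cmp edx, 23  (cmp 8,23)
jl top: taken
ecx=41+19=60
edx=8+3=11
cmp edx, 23  (cmp 11,23)
jl top: taken
ecx=60+19=79
edx=11+3=14
cmp edx, 23  (cmp 14,23)
jl top: taken
ecx=79+19=98
edx=14+3=17
cmp edx, 23  (cmp 17,23)
jl top: taken
ecx=98+19=117
edx=17+3=20
cmp edx, 23  (cmp 20,23)
jl top: taken
ecx=117+19=136
edx=20+3=23
cmp edx, 23  (cmp 23,23)
jl top: not taken
halt.
Total executed instructions: 31.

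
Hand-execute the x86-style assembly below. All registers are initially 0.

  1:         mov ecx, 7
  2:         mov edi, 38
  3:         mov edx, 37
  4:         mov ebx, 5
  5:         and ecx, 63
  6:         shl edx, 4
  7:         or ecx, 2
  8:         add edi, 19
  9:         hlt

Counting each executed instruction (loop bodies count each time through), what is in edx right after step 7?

mov ecx, 7 → ecx=7
mov edi, 38 → edi=38
mov edx, 37 → edx=37
mov ebx, 5 → ebx=5
and ecx, 63 → ecx=7&63=7
shl edx, 4 → edx=37<<4=592
or ecx, 2 → ecx=7|2=7
After step 7: edx = 592.

592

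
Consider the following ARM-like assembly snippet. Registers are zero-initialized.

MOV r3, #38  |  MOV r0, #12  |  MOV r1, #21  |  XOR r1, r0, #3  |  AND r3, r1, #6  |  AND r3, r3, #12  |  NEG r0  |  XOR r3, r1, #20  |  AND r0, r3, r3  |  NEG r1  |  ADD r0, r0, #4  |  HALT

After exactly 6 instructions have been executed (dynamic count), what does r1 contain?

15

r3=38
r0=12
r1=21
r1=12^3=15
r3=15&6=6
r3=6&12=4
After step 6: r1 = 15.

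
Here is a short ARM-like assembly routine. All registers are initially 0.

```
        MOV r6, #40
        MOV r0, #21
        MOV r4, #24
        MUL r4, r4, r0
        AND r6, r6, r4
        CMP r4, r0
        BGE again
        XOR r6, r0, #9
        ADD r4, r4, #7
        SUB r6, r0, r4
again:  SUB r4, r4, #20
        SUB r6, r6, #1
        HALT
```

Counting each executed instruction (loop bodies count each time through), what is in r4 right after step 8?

after MOV r6, #40: r6=40
after MOV r0, #21: r0=21
after MOV r4, #24: r4=24
after MUL r4, r4, r0: r4=24*21=504
after AND r6, r6, r4: r6=40&504=40
CMP r4, r0  (cmp 504,21)
BGE again: taken
after SUB r4, r4, #20: r4=504-20=484
After step 8: r4 = 484.

484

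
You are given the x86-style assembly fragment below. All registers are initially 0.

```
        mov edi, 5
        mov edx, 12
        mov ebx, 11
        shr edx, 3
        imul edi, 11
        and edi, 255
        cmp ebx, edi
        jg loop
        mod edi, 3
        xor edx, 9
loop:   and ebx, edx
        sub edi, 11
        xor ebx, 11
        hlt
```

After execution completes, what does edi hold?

after mov edi, 5: edi=5
after mov edx, 12: edx=12
after mov ebx, 11: ebx=11
after shr edx, 3: edx=12>>3=1
after imul edi, 11: edi=5*11=55
after and edi, 255: edi=55&255=55
cmp ebx, edi  (cmp 11,55)
jg loop: not taken
after mod edi, 3: edi=55%3=1
after xor edx, 9: edx=1^9=8
after and ebx, edx: ebx=11&8=8
after sub edi, 11: edi=1-11=-10
after xor ebx, 11: ebx=8^11=3
halt.

-10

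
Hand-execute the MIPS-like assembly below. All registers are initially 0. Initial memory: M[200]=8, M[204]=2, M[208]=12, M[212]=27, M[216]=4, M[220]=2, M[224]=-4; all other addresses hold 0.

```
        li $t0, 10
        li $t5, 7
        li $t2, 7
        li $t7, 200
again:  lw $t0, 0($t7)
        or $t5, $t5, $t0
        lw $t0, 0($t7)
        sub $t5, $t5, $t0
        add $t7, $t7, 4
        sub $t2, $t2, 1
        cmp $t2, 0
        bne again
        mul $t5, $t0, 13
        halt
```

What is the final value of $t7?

li $t0, 10 → $t0=10
li $t5, 7 → $t5=7
li $t2, 7 → $t2=7
li $t7, 200 → $t7=200
lw $t0, 0($t7) → $t0=M[200]=8
or $t5, $t5, $t0 → $t5=7|8=15
lw $t0, 0($t7) → $t0=M[200]=8
sub $t5, $t5, $t0 → $t5=15-8=7
add $t7, $t7, 4 → $t7=200+4=204
sub $t2, $t2, 1 → $t2=7-1=6
cmp $t2, 0  (cmp 6,0)
bne again: taken
lw $t0, 0($t7) → $t0=M[204]=2
or $t5, $t5, $t0 → $t5=7|2=7
lw $t0, 0($t7) → $t0=M[204]=2
sub $t5, $t5, $t0 → $t5=7-2=5
add $t7, $t7, 4 → $t7=204+4=208
sub $t2, $t2, 1 → $t2=6-1=5
cmp $t2, 0  (cmp 5,0)
bne again: taken
lw $t0, 0($t7) → $t0=M[208]=12
or $t5, $t5, $t0 → $t5=5|12=13
lw $t0, 0($t7) → $t0=M[208]=12
sub $t5, $t5, $t0 → $t5=13-12=1
add $t7, $t7, 4 → $t7=208+4=212
sub $t2, $t2, 1 → $t2=5-1=4
cmp $t2, 0  (cmp 4,0)
bne again: taken
lw $t0, 0($t7) → $t0=M[212]=27
or $t5, $t5, $t0 → $t5=1|27=27
lw $t0, 0($t7) → $t0=M[212]=27
sub $t5, $t5, $t0 → $t5=27-27=0
add $t7, $t7, 4 → $t7=212+4=216
sub $t2, $t2, 1 → $t2=4-1=3
cmp $t2, 0  (cmp 3,0)
bne again: taken
lw $t0, 0($t7) → $t0=M[216]=4
or $t5, $t5, $t0 → $t5=0|4=4
lw $t0, 0($t7) → $t0=M[216]=4
sub $t5, $t5, $t0 → $t5=4-4=0
add $t7, $t7, 4 → $t7=216+4=220
sub $t2, $t2, 1 → $t2=3-1=2
cmp $t2, 0  (cmp 2,0)
bne again: taken
lw $t0, 0($t7) → $t0=M[220]=2
or $t5, $t5, $t0 → $t5=0|2=2
lw $t0, 0($t7) → $t0=M[220]=2
sub $t5, $t5, $t0 → $t5=2-2=0
add $t7, $t7, 4 → $t7=220+4=224
sub $t2, $t2, 1 → $t2=2-1=1
cmp $t2, 0  (cmp 1,0)
bne again: taken
lw $t0, 0($t7) → $t0=M[224]=-4
or $t5, $t5, $t0 → $t5=0|(-4)=-4
lw $t0, 0($t7) → $t0=M[224]=-4
sub $t5, $t5, $t0 → $t5=(-4)-(-4)=0
add $t7, $t7, 4 → $t7=224+4=228
sub $t2, $t2, 1 → $t2=1-1=0
cmp $t2, 0  (cmp 0,0)
bne again: not taken
mul $t5, $t0, 13 → $t5=(-4)*13=-52
halt.

228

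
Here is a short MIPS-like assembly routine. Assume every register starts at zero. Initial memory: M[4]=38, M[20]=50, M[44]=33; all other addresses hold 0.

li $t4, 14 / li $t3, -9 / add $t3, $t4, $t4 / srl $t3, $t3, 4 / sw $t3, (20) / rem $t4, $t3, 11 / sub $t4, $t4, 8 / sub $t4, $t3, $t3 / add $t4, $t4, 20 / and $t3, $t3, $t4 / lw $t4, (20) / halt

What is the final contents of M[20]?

after li $t4, 14: $t4=14
after li $t3, -9: $t3=-9
after add $t3, $t4, $t4: $t3=14+14=28
after srl $t3, $t3, 4: $t3=28>>4=1
sw $t3, (20) → M[20]=1
after rem $t4, $t3, 11: $t4=1%11=1
after sub $t4, $t4, 8: $t4=1-8=-7
after sub $t4, $t3, $t3: $t4=1-1=0
after add $t4, $t4, 20: $t4=0+20=20
after and $t3, $t3, $t4: $t3=1&20=0
after lw $t4, (20): $t4=M[20]=1
halt.

1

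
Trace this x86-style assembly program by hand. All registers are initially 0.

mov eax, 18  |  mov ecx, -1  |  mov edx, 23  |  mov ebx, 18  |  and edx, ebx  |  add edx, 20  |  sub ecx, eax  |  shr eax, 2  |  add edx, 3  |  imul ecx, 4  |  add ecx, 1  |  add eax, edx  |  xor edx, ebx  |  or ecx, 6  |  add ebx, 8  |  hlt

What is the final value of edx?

59

after mov eax, 18: eax=18
after mov ecx, -1: ecx=-1
after mov edx, 23: edx=23
after mov ebx, 18: ebx=18
after and edx, ebx: edx=23&18=18
after add edx, 20: edx=18+20=38
after sub ecx, eax: ecx=(-1)-18=-19
after shr eax, 2: eax=18>>2=4
after add edx, 3: edx=38+3=41
after imul ecx, 4: ecx=(-19)*4=-76
after add ecx, 1: ecx=(-76)+1=-75
after add eax, edx: eax=4+41=45
after xor edx, ebx: edx=41^18=59
after or ecx, 6: ecx=(-75)|6=-73
after add ebx, 8: ebx=18+8=26
halt.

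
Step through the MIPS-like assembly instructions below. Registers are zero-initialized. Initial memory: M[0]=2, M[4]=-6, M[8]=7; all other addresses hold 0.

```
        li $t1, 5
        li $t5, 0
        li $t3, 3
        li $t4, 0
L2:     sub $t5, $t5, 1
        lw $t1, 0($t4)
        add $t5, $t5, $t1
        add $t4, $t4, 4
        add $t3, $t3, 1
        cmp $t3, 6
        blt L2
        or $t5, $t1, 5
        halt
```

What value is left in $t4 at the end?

12

after li $t1, 5: $t1=5
after li $t5, 0: $t5=0
after li $t3, 3: $t3=3
after li $t4, 0: $t4=0
after sub $t5, $t5, 1: $t5=0-1=-1
after lw $t1, 0($t4): $t1=M[0]=2
after add $t5, $t5, $t1: $t5=(-1)+2=1
after add $t4, $t4, 4: $t4=0+4=4
after add $t3, $t3, 1: $t3=3+1=4
cmp $t3, 6  (cmp 4,6)
blt L2: taken
after sub $t5, $t5, 1: $t5=1-1=0
after lw $t1, 0($t4): $t1=M[4]=-6
after add $t5, $t5, $t1: $t5=0+(-6)=-6
after add $t4, $t4, 4: $t4=4+4=8
after add $t3, $t3, 1: $t3=4+1=5
cmp $t3, 6  (cmp 5,6)
blt L2: taken
after sub $t5, $t5, 1: $t5=(-6)-1=-7
after lw $t1, 0($t4): $t1=M[8]=7
after add $t5, $t5, $t1: $t5=(-7)+7=0
after add $t4, $t4, 4: $t4=8+4=12
after add $t3, $t3, 1: $t3=5+1=6
cmp $t3, 6  (cmp 6,6)
blt L2: not taken
after or $t5, $t1, 5: $t5=7|5=7
halt.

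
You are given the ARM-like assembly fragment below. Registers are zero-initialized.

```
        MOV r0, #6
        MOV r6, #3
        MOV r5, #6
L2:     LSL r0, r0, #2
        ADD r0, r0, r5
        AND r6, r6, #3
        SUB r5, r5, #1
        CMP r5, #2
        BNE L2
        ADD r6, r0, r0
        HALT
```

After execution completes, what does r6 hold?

r0=6
r6=3
r5=6
r0=6<<2=24
r0=24+6=30
r6=3&3=3
r5=6-1=5
CMP r5, #2  (cmp 5,2)
BNE L2: taken
r0=30<<2=120
r0=120+5=125
r6=3&3=3
r5=5-1=4
CMP r5, #2  (cmp 4,2)
BNE L2: taken
r0=125<<2=500
r0=500+4=504
r6=3&3=3
r5=4-1=3
CMP r5, #2  (cmp 3,2)
BNE L2: taken
r0=504<<2=2016
r0=2016+3=2019
r6=3&3=3
r5=3-1=2
CMP r5, #2  (cmp 2,2)
BNE L2: not taken
r6=2019+2019=4038
halt.

4038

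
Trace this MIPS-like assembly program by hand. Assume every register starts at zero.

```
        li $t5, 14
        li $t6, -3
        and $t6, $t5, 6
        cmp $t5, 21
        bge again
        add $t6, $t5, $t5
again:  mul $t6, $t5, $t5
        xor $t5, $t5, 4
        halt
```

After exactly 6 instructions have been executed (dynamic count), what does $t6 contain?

28

li $t5, 14 → $t5=14
li $t6, -3 → $t6=-3
and $t6, $t5, 6 → $t6=14&6=6
cmp $t5, 21  (cmp 14,21)
bge again: not taken
add $t6, $t5, $t5 → $t6=14+14=28
After step 6: $t6 = 28.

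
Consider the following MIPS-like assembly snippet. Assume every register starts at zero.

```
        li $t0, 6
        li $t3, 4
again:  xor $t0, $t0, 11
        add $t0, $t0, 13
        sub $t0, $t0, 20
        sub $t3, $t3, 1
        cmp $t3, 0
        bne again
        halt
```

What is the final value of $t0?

li $t0, 6 → $t0=6
li $t3, 4 → $t3=4
xor $t0, $t0, 11 → $t0=6^11=13
add $t0, $t0, 13 → $t0=13+13=26
sub $t0, $t0, 20 → $t0=26-20=6
sub $t3, $t3, 1 → $t3=4-1=3
cmp $t3, 0  (cmp 3,0)
bne again: taken
xor $t0, $t0, 11 → $t0=6^11=13
add $t0, $t0, 13 → $t0=13+13=26
sub $t0, $t0, 20 → $t0=26-20=6
sub $t3, $t3, 1 → $t3=3-1=2
cmp $t3, 0  (cmp 2,0)
bne again: taken
xor $t0, $t0, 11 → $t0=6^11=13
add $t0, $t0, 13 → $t0=13+13=26
sub $t0, $t0, 20 → $t0=26-20=6
sub $t3, $t3, 1 → $t3=2-1=1
cmp $t3, 0  (cmp 1,0)
bne again: taken
xor $t0, $t0, 11 → $t0=6^11=13
add $t0, $t0, 13 → $t0=13+13=26
sub $t0, $t0, 20 → $t0=26-20=6
sub $t3, $t3, 1 → $t3=1-1=0
cmp $t3, 0  (cmp 0,0)
bne again: not taken
halt.

6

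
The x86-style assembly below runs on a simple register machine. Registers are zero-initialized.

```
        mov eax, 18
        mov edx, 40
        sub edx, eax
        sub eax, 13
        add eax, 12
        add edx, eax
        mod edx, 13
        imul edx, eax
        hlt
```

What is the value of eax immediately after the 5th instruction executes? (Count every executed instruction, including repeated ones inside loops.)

17

mov eax, 18 → eax=18
mov edx, 40 → edx=40
sub edx, eax → edx=40-18=22
sub eax, 13 → eax=18-13=5
add eax, 12 → eax=5+12=17
After step 5: eax = 17.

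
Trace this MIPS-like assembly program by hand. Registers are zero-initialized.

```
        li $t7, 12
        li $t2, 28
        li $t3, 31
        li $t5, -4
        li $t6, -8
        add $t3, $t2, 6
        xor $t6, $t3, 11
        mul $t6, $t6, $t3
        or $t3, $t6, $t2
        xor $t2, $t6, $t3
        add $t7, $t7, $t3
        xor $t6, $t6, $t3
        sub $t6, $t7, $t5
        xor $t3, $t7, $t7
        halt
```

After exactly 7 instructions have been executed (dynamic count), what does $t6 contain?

$t7=12
$t2=28
$t3=31
$t5=-4
$t6=-8
$t3=28+6=34
$t6=34^11=41
After step 7: $t6 = 41.

41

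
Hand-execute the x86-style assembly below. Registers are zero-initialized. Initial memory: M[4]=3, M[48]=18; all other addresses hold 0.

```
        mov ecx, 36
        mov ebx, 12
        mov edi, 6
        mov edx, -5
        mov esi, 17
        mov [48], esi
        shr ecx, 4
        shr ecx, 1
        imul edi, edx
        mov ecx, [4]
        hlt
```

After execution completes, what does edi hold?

-30

after mov ecx, 36: ecx=36
after mov ebx, 12: ebx=12
after mov edi, 6: edi=6
after mov edx, -5: edx=-5
after mov esi, 17: esi=17
mov [48], esi → M[48]=17
after shr ecx, 4: ecx=36>>4=2
after shr ecx, 1: ecx=2>>1=1
after imul edi, edx: edi=6*(-5)=-30
after mov ecx, [4]: ecx=M[4]=3
halt.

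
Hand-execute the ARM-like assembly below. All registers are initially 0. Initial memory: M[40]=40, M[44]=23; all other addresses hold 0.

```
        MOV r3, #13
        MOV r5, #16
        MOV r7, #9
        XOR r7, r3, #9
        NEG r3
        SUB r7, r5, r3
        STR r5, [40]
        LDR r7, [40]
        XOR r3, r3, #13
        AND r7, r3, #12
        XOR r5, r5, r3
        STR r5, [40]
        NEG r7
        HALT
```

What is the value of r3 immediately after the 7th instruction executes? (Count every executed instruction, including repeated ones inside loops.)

-13

after MOV r3, #13: r3=13
after MOV r5, #16: r5=16
after MOV r7, #9: r7=9
after XOR r7, r3, #9: r7=13^9=4
after NEG r3: r3=-(13)=-13
after SUB r7, r5, r3: r7=16-(-13)=29
STR r5, [40] → M[40]=16
After step 7: r3 = -13.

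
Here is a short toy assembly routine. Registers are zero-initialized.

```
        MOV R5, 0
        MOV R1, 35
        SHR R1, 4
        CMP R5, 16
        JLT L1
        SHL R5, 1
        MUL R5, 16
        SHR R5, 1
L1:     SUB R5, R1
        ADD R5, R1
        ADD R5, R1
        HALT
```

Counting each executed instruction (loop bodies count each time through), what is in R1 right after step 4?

R5=0
R1=35
R1=35>>4=2
CMP R5, 16  (cmp 0,16)
After step 4: R1 = 2.

2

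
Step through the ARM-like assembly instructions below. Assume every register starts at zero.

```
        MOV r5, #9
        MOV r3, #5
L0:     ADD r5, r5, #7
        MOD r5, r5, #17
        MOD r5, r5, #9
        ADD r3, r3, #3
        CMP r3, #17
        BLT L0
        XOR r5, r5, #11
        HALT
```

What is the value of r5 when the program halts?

10

MOV r5, #9 → r5=9
MOV r3, #5 → r3=5
ADD r5, r5, #7 → r5=9+7=16
MOD r5, r5, #17 → r5=16%17=16
MOD r5, r5, #9 → r5=16%9=7
ADD r3, r3, #3 → r3=5+3=8
CMP r3, #17  (cmp 8,17)
BLT L0: taken
ADD r5, r5, #7 → r5=7+7=14
MOD r5, r5, #17 → r5=14%17=14
MOD r5, r5, #9 → r5=14%9=5
ADD r3, r3, #3 → r3=8+3=11
CMP r3, #17  (cmp 11,17)
BLT L0: taken
ADD r5, r5, #7 → r5=5+7=12
MOD r5, r5, #17 → r5=12%17=12
MOD r5, r5, #9 → r5=12%9=3
ADD r3, r3, #3 → r3=11+3=14
CMP r3, #17  (cmp 14,17)
BLT L0: taken
ADD r5, r5, #7 → r5=3+7=10
MOD r5, r5, #17 → r5=10%17=10
MOD r5, r5, #9 → r5=10%9=1
ADD r3, r3, #3 → r3=14+3=17
CMP r3, #17  (cmp 17,17)
BLT L0: not taken
XOR r5, r5, #11 → r5=1^11=10
halt.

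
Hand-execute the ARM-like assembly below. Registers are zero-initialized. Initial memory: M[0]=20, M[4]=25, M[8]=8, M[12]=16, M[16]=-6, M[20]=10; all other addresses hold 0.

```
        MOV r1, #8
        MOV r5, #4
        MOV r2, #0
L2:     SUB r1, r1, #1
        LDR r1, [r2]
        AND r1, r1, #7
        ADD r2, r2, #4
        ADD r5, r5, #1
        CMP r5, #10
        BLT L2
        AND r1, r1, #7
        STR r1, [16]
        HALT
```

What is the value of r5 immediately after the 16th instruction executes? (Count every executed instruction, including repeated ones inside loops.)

6

r1=8
r5=4
r2=0
r1=8-1=7
r1=M[0]=20
r1=20&7=4
r2=0+4=4
r5=4+1=5
CMP r5, #10  (cmp 5,10)
BLT L2: taken
r1=4-1=3
r1=M[4]=25
r1=25&7=1
r2=4+4=8
r5=5+1=6
CMP r5, #10  (cmp 6,10)
After step 16: r5 = 6.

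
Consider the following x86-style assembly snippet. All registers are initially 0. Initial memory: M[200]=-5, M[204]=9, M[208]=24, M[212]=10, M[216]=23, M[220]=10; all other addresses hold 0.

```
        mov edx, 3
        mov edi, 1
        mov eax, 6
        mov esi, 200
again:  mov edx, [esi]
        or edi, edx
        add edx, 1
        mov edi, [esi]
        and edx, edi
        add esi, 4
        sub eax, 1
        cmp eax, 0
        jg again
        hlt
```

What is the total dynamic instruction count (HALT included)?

59

after mov edx, 3: edx=3
after mov edi, 1: edi=1
after mov eax, 6: eax=6
after mov esi, 200: esi=200
after mov edx, [esi]: edx=M[200]=-5
after or edi, edx: edi=1|(-5)=-5
after add edx, 1: edx=(-5)+1=-4
after mov edi, [esi]: edi=M[200]=-5
after and edx, edi: edx=(-4)&(-5)=-8
after add esi, 4: esi=200+4=204
after sub eax, 1: eax=6-1=5
cmp eax, 0  (cmp 5,0)
jg again: taken
after mov edx, [esi]: edx=M[204]=9
after or edi, edx: edi=(-5)|9=-5
after add edx, 1: edx=9+1=10
after mov edi, [esi]: edi=M[204]=9
after and edx, edi: edx=10&9=8
after add esi, 4: esi=204+4=208
after sub eax, 1: eax=5-1=4
cmp eax, 0  (cmp 4,0)
jg again: taken
after mov edx, [esi]: edx=M[208]=24
after or edi, edx: edi=9|24=25
after add edx, 1: edx=24+1=25
after mov edi, [esi]: edi=M[208]=24
after and edx, edi: edx=25&24=24
after add esi, 4: esi=208+4=212
after sub eax, 1: eax=4-1=3
cmp eax, 0  (cmp 3,0)
jg again: taken
after mov edx, [esi]: edx=M[212]=10
after or edi, edx: edi=24|10=26
after add edx, 1: edx=10+1=11
after mov edi, [esi]: edi=M[212]=10
after and edx, edi: edx=11&10=10
after add esi, 4: esi=212+4=216
after sub eax, 1: eax=3-1=2
cmp eax, 0  (cmp 2,0)
jg again: taken
after mov edx, [esi]: edx=M[216]=23
after or edi, edx: edi=10|23=31
after add edx, 1: edx=23+1=24
after mov edi, [esi]: edi=M[216]=23
after and edx, edi: edx=24&23=16
after add esi, 4: esi=216+4=220
after sub eax, 1: eax=2-1=1
cmp eax, 0  (cmp 1,0)
jg again: taken
after mov edx, [esi]: edx=M[220]=10
after or edi, edx: edi=23|10=31
after add edx, 1: edx=10+1=11
after mov edi, [esi]: edi=M[220]=10
after and edx, edi: edx=11&10=10
after add esi, 4: esi=220+4=224
after sub eax, 1: eax=1-1=0
cmp eax, 0  (cmp 0,0)
jg again: not taken
halt.
Total executed instructions: 59.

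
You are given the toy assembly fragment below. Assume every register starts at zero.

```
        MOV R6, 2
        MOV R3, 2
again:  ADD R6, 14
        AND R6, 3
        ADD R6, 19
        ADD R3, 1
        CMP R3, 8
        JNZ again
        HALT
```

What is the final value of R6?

20

after MOV R6, 2: R6=2
after MOV R3, 2: R3=2
after ADD R6, 14: R6=2+14=16
after AND R6, 3: R6=16&3=0
after ADD R6, 19: R6=0+19=19
after ADD R3, 1: R3=2+1=3
CMP R3, 8  (cmp 3,8)
JNZ again: taken
after ADD R6, 14: R6=19+14=33
after AND R6, 3: R6=33&3=1
after ADD R6, 19: R6=1+19=20
after ADD R3, 1: R3=3+1=4
CMP R3, 8  (cmp 4,8)
JNZ again: taken
after ADD R6, 14: R6=20+14=34
after AND R6, 3: R6=34&3=2
after ADD R6, 19: R6=2+19=21
after ADD R3, 1: R3=4+1=5
CMP R3, 8  (cmp 5,8)
JNZ again: taken
after ADD R6, 14: R6=21+14=35
after AND R6, 3: R6=35&3=3
after ADD R6, 19: R6=3+19=22
after ADD R3, 1: R3=5+1=6
CMP R3, 8  (cmp 6,8)
JNZ again: taken
after ADD R6, 14: R6=22+14=36
after AND R6, 3: R6=36&3=0
after ADD R6, 19: R6=0+19=19
after ADD R3, 1: R3=6+1=7
CMP R3, 8  (cmp 7,8)
JNZ again: taken
after ADD R6, 14: R6=19+14=33
after AND R6, 3: R6=33&3=1
after ADD R6, 19: R6=1+19=20
after ADD R3, 1: R3=7+1=8
CMP R3, 8  (cmp 8,8)
JNZ again: not taken
halt.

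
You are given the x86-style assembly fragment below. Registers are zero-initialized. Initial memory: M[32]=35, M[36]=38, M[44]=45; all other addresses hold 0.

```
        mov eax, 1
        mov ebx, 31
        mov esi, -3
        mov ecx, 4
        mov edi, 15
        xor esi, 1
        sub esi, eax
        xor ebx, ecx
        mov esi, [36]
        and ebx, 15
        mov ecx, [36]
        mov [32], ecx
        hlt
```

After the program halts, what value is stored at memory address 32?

38

mov eax, 1 → eax=1
mov ebx, 31 → ebx=31
mov esi, -3 → esi=-3
mov ecx, 4 → ecx=4
mov edi, 15 → edi=15
xor esi, 1 → esi=(-3)^1=-4
sub esi, eax → esi=(-4)-1=-5
xor ebx, ecx → ebx=31^4=27
mov esi, [36] → esi=M[36]=38
and ebx, 15 → ebx=27&15=11
mov ecx, [36] → ecx=M[36]=38
mov [32], ecx → M[32]=38
halt.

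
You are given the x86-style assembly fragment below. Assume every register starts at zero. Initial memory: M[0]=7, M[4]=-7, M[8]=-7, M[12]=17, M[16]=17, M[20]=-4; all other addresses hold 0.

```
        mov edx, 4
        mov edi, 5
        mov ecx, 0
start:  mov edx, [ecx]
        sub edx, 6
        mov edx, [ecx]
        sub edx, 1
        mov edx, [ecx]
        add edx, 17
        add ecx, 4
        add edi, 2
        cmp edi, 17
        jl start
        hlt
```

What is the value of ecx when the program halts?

after mov edx, 4: edx=4
after mov edi, 5: edi=5
after mov ecx, 0: ecx=0
after mov edx, [ecx]: edx=M[0]=7
after sub edx, 6: edx=7-6=1
after mov edx, [ecx]: edx=M[0]=7
after sub edx, 1: edx=7-1=6
after mov edx, [ecx]: edx=M[0]=7
after add edx, 17: edx=7+17=24
after add ecx, 4: ecx=0+4=4
after add edi, 2: edi=5+2=7
cmp edi, 17  (cmp 7,17)
jl start: taken
after mov edx, [ecx]: edx=M[4]=-7
after sub edx, 6: edx=(-7)-6=-13
after mov edx, [ecx]: edx=M[4]=-7
after sub edx, 1: edx=(-7)-1=-8
after mov edx, [ecx]: edx=M[4]=-7
after add edx, 17: edx=(-7)+17=10
after add ecx, 4: ecx=4+4=8
after add edi, 2: edi=7+2=9
cmp edi, 17  (cmp 9,17)
jl start: taken
after mov edx, [ecx]: edx=M[8]=-7
after sub edx, 6: edx=(-7)-6=-13
after mov edx, [ecx]: edx=M[8]=-7
after sub edx, 1: edx=(-7)-1=-8
after mov edx, [ecx]: edx=M[8]=-7
after add edx, 17: edx=(-7)+17=10
after add ecx, 4: ecx=8+4=12
after add edi, 2: edi=9+2=11
cmp edi, 17  (cmp 11,17)
jl start: taken
after mov edx, [ecx]: edx=M[12]=17
after sub edx, 6: edx=17-6=11
after mov edx, [ecx]: edx=M[12]=17
after sub edx, 1: edx=17-1=16
after mov edx, [ecx]: edx=M[12]=17
after add edx, 17: edx=17+17=34
after add ecx, 4: ecx=12+4=16
after add edi, 2: edi=11+2=13
cmp edi, 17  (cmp 13,17)
jl start: taken
after mov edx, [ecx]: edx=M[16]=17
after sub edx, 6: edx=17-6=11
after mov edx, [ecx]: edx=M[16]=17
after sub edx, 1: edx=17-1=16
after mov edx, [ecx]: edx=M[16]=17
after add edx, 17: edx=17+17=34
after add ecx, 4: ecx=16+4=20
after add edi, 2: edi=13+2=15
cmp edi, 17  (cmp 15,17)
jl start: taken
after mov edx, [ecx]: edx=M[20]=-4
after sub edx, 6: edx=(-4)-6=-10
after mov edx, [ecx]: edx=M[20]=-4
after sub edx, 1: edx=(-4)-1=-5
after mov edx, [ecx]: edx=M[20]=-4
after add edx, 17: edx=(-4)+17=13
after add ecx, 4: ecx=20+4=24
after add edi, 2: edi=15+2=17
cmp edi, 17  (cmp 17,17)
jl start: not taken
halt.

24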